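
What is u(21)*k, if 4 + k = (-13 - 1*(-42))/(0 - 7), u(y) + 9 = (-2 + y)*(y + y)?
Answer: -44973/7 ≈ -6424.7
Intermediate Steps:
u(y) = -9 + 2*y*(-2 + y) (u(y) = -9 + (-2 + y)*(y + y) = -9 + (-2 + y)*(2*y) = -9 + 2*y*(-2 + y))
k = -57/7 (k = -4 + (-13 - 1*(-42))/(0 - 7) = -4 + (-13 + 42)/(-7) = -4 + 29*(-⅐) = -4 - 29/7 = -57/7 ≈ -8.1429)
u(21)*k = (-9 - 4*21 + 2*21²)*(-57/7) = (-9 - 84 + 2*441)*(-57/7) = (-9 - 84 + 882)*(-57/7) = 789*(-57/7) = -44973/7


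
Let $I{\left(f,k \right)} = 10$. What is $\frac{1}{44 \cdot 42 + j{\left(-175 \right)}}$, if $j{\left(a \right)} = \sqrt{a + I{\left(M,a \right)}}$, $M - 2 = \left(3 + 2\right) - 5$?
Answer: $\frac{56}{103493} - \frac{i \sqrt{165}}{3415269} \approx 0.0005411 - 3.7611 \cdot 10^{-6} i$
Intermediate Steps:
$M = 2$ ($M = 2 + \left(\left(3 + 2\right) - 5\right) = 2 + \left(5 - 5\right) = 2 + 0 = 2$)
$j{\left(a \right)} = \sqrt{10 + a}$ ($j{\left(a \right)} = \sqrt{a + 10} = \sqrt{10 + a}$)
$\frac{1}{44 \cdot 42 + j{\left(-175 \right)}} = \frac{1}{44 \cdot 42 + \sqrt{10 - 175}} = \frac{1}{1848 + \sqrt{-165}} = \frac{1}{1848 + i \sqrt{165}}$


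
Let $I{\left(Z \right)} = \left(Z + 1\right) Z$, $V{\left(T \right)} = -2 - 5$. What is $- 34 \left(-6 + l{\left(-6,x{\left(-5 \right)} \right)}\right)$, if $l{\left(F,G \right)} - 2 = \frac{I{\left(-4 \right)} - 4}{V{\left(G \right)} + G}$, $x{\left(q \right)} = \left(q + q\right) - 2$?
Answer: $\frac{2856}{19} \approx 150.32$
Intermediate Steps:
$V{\left(T \right)} = -7$ ($V{\left(T \right)} = -2 - 5 = -7$)
$I{\left(Z \right)} = Z \left(1 + Z\right)$ ($I{\left(Z \right)} = \left(1 + Z\right) Z = Z \left(1 + Z\right)$)
$x{\left(q \right)} = -2 + 2 q$ ($x{\left(q \right)} = 2 q - 2 = -2 + 2 q$)
$l{\left(F,G \right)} = 2 + \frac{8}{-7 + G}$ ($l{\left(F,G \right)} = 2 + \frac{- 4 \left(1 - 4\right) - 4}{-7 + G} = 2 + \frac{\left(-4\right) \left(-3\right) - 4}{-7 + G} = 2 + \frac{12 - 4}{-7 + G} = 2 + \frac{8}{-7 + G}$)
$- 34 \left(-6 + l{\left(-6,x{\left(-5 \right)} \right)}\right) = - 34 \left(-6 + \frac{2 \left(-3 + \left(-2 + 2 \left(-5\right)\right)\right)}{-7 + \left(-2 + 2 \left(-5\right)\right)}\right) = - 34 \left(-6 + \frac{2 \left(-3 - 12\right)}{-7 - 12}\right) = - 34 \left(-6 + 2 \frac{1}{-19} \left(-15\right)\right) = - 34 \left(-6 + 2 \left(- \frac{1}{19}\right) \left(-15\right)\right) = - 34 \left(-6 + \frac{30}{19}\right) = \left(-34\right) \left(- \frac{84}{19}\right) = \frac{2856}{19}$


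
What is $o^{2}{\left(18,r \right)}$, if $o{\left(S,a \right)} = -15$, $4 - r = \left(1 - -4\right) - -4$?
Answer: $225$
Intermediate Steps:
$r = -5$ ($r = 4 - \left(\left(1 - -4\right) - -4\right) = 4 - \left(\left(1 + 4\right) + 4\right) = 4 - \left(5 + 4\right) = 4 - 9 = -5$)
$o^{2}{\left(18,r \right)} = \left(-15\right)^{2} = 225$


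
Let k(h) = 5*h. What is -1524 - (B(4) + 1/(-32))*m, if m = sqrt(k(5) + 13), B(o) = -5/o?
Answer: -1524 + 41*sqrt(38)/32 ≈ -1516.1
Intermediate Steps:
m = sqrt(38) (m = sqrt(5*5 + 13) = sqrt(25 + 13) = sqrt(38) ≈ 6.1644)
-1524 - (B(4) + 1/(-32))*m = -1524 - (-5/4 + 1/(-32))*sqrt(38) = -1524 - (-5*1/4 - 1/32)*sqrt(38) = -1524 - (-5/4 - 1/32)*sqrt(38) = -1524 - (-41)*sqrt(38)/32 = -1524 + 41*sqrt(38)/32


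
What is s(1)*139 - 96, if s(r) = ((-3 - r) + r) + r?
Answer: -374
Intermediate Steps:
s(r) = -3 + r
s(1)*139 - 96 = (-3 + 1)*139 - 96 = -2*139 - 96 = -278 - 96 = -374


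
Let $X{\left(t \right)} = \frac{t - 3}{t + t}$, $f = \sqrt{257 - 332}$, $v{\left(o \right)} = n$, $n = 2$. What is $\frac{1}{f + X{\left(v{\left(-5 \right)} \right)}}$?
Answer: $- \frac{4}{1201} - \frac{80 i \sqrt{3}}{1201} \approx -0.0033306 - 0.11537 i$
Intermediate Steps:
$v{\left(o \right)} = 2$
$f = 5 i \sqrt{3}$ ($f = \sqrt{-75} = 5 i \sqrt{3} \approx 8.6602 i$)
$X{\left(t \right)} = \frac{-3 + t}{2 t}$
$\frac{1}{f + X{\left(v{\left(-5 \right)} \right)}} = \frac{1}{5 i \sqrt{3} + \frac{-3 + 2}{2 \cdot 2}} = \frac{1}{5 i \sqrt{3} + \frac{1}{2} \cdot \frac{1}{2} \left(-1\right)} = \frac{1}{5 i \sqrt{3} - \frac{1}{4}} = \frac{1}{- \frac{1}{4} + 5 i \sqrt{3}}$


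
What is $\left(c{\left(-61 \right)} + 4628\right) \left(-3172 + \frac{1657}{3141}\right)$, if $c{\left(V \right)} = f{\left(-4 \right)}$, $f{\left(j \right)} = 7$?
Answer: $- \frac{5130221425}{349} \approx -1.47 \cdot 10^{7}$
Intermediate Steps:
$c{\left(V \right)} = 7$
$\left(c{\left(-61 \right)} + 4628\right) \left(-3172 + \frac{1657}{3141}\right) = \left(7 + 4628\right) \left(-3172 + \frac{1657}{3141}\right) = 4635 \left(-3172 + 1657 \cdot \frac{1}{3141}\right) = 4635 \left(-3172 + \frac{1657}{3141}\right) = 4635 \left(- \frac{9961595}{3141}\right) = - \frac{5130221425}{349}$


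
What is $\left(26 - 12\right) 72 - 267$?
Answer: $741$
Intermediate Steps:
$\left(26 - 12\right) 72 - 267 = 14 \cdot 72 - 267 = 1008 - 267 = 741$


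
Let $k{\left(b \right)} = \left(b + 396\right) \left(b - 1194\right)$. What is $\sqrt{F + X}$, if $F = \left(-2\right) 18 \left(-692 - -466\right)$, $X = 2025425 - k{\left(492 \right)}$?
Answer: $\sqrt{2656937} \approx 1630.0$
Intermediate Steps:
$k{\left(b \right)} = \left(-1194 + b\right) \left(396 + b\right)$ ($k{\left(b \right)} = \left(396 + b\right) \left(-1194 + b\right) = \left(-1194 + b\right) \left(396 + b\right)$)
$X = 2648801$ ($X = 2025425 - \left(-472824 + 492^{2} - 392616\right) = 2025425 - \left(-472824 + 242064 - 392616\right) = 2025425 - -623376 = 2025425 + 623376 = 2648801$)
$F = 8136$ ($F = - 36 \left(-692 + \left(-76 + 542\right)\right) = - 36 \left(-692 + 466\right) = \left(-36\right) \left(-226\right) = 8136$)
$\sqrt{F + X} = \sqrt{8136 + 2648801} = \sqrt{2656937}$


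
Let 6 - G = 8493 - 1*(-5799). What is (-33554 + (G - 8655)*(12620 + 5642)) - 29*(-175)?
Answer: -418977021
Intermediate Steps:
G = -14286 (G = 6 - (8493 - 1*(-5799)) = 6 - (8493 + 5799) = 6 - 1*14292 = 6 - 14292 = -14286)
(-33554 + (G - 8655)*(12620 + 5642)) - 29*(-175) = (-33554 + (-14286 - 8655)*(12620 + 5642)) - 29*(-175) = (-33554 - 22941*18262) + 5075 = (-33554 - 418948542) + 5075 = -418982096 + 5075 = -418977021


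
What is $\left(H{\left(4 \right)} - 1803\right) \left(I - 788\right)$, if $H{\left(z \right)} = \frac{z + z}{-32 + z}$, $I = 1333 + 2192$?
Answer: $-4935593$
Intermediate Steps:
$I = 3525$
$H{\left(z \right)} = \frac{2 z}{-32 + z}$
$\left(H{\left(4 \right)} - 1803\right) \left(I - 788\right) = \left(2 \cdot 4 \frac{1}{-32 + 4} - 1803\right) \left(3525 - 788\right) = \left(2 \cdot 4 \frac{1}{-28} - 1803\right) 2737 = \left(2 \cdot 4 \left(- \frac{1}{28}\right) - 1803\right) 2737 = \left(- \frac{2}{7} - 1803\right) 2737 = \left(- \frac{12623}{7}\right) 2737 = -4935593$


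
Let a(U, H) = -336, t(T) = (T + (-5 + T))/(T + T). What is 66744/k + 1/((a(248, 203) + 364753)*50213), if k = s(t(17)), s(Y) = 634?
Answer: 610656568238729/5800615250257 ≈ 105.27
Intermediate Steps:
t(T) = (-5 + 2*T)/(2*T) (t(T) = (-5 + 2*T)/((2*T)) = (-5 + 2*T)*(1/(2*T)) = (-5 + 2*T)/(2*T))
k = 634
66744/k + 1/((a(248, 203) + 364753)*50213) = 66744/634 + 1/((-336 + 364753)*50213) = 66744*(1/634) + (1/50213)/364417 = 33372/317 + (1/364417)*(1/50213) = 33372/317 + 1/18298470821 = 610656568238729/5800615250257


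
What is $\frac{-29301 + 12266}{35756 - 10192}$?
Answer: $- \frac{17035}{25564} \approx -0.66637$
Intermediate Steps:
$\frac{-29301 + 12266}{35756 - 10192} = - \frac{17035}{25564}$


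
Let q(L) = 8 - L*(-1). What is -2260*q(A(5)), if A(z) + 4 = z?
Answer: -20340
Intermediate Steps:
A(z) = -4 + z
q(L) = 8 + L (q(L) = 8 - (-1)*L = 8 + L)
-2260*q(A(5)) = -2260*(8 + (-4 + 5)) = -2260*(8 + 1) = -2260*9 = -20340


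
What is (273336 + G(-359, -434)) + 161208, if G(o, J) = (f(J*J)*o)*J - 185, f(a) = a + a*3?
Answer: 117388414103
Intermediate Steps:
f(a) = 4*a (f(a) = a + 3*a = 4*a)
G(o, J) = -185 + 4*o*J**3 (G(o, J) = ((4*(J*J))*o)*J - 185 = ((4*J**2)*o)*J - 185 = (4*o*J**2)*J - 185 = 4*o*J**3 - 185 = -185 + 4*o*J**3)
(273336 + G(-359, -434)) + 161208 = (273336 + (-185 + 4*(-359)*(-434)**3)) + 161208 = (273336 + (-185 + 4*(-359)*(-81746504))) + 161208 = (273336 + (-185 + 117387979744)) + 161208 = (273336 + 117387979559) + 161208 = 117388252895 + 161208 = 117388414103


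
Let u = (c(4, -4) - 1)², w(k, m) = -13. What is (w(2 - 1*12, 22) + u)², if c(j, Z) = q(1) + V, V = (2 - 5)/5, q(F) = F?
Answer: 99856/625 ≈ 159.77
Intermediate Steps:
V = -⅗ (V = (⅕)*(-3) = -⅗ ≈ -0.60000)
c(j, Z) = ⅖ (c(j, Z) = 1 - ⅗ = ⅖)
u = 9/25 (u = (⅖ - 1)² = (-⅗)² = 9/25 ≈ 0.36000)
(w(2 - 1*12, 22) + u)² = (-13 + 9/25)² = (-316/25)² = 99856/625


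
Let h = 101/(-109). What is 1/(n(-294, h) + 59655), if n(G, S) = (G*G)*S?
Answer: -109/2227641 ≈ -4.8931e-5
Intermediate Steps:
h = -101/109 (h = 101*(-1/109) = -101/109 ≈ -0.92661)
n(G, S) = S*G² (n(G, S) = G²*S = S*G²)
1/(n(-294, h) + 59655) = 1/(-101/109*(-294)² + 59655) = 1/(-101/109*86436 + 59655) = 1/(-8730036/109 + 59655) = 1/(-2227641/109) = -109/2227641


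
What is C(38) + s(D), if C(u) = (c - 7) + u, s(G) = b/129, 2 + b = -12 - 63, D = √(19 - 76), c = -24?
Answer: 826/129 ≈ 6.4031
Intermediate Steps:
D = I*√57 (D = √(-57) = I*√57 ≈ 7.5498*I)
b = -77 (b = -2 + (-12 - 63) = -2 - 75 = -77)
s(G) = -77/129
C(u) = -31 + u (C(u) = (-24 - 7) + u = -31 + u)
C(38) + s(D) = (-31 + 38) - 77/129 = 7 - 77/129 = 826/129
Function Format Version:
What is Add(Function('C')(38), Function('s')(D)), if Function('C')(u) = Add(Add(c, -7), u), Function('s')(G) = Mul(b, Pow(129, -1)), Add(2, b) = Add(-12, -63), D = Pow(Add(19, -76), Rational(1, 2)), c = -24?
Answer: Rational(826, 129) ≈ 6.4031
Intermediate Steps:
D = Mul(I, Pow(57, Rational(1, 2))) (D = Pow(-57, Rational(1, 2)) = Mul(I, Pow(57, Rational(1, 2))) ≈ Mul(7.5498, I))
b = -77 (b = Add(-2, Add(-12, -63)) = Add(-2, -75) = -77)
Function('s')(G) = Rational(-77, 129) (Function('s')(G) = Mul(-77, Pow(129, -1)) = Mul(-77, Rational(1, 129)) = Rational(-77, 129))
Function('C')(u) = Add(-31, u) (Function('C')(u) = Add(Add(-24, -7), u) = Add(-31, u))
Add(Function('C')(38), Function('s')(D)) = Add(Add(-31, 38), Rational(-77, 129)) = Add(7, Rational(-77, 129)) = Rational(826, 129)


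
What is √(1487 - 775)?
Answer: 2*√178 ≈ 26.683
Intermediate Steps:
√(1487 - 775) = √712 = 2*√178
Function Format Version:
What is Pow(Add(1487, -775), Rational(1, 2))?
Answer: Mul(2, Pow(178, Rational(1, 2))) ≈ 26.683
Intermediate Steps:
Pow(Add(1487, -775), Rational(1, 2)) = Pow(712, Rational(1, 2)) = Mul(2, Pow(178, Rational(1, 2)))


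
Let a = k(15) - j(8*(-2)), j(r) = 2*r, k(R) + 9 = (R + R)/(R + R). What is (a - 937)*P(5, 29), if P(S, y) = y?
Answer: -26477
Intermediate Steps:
k(R) = -8 (k(R) = -9 + (R + R)/(R + R) = -9 + (2*R)/((2*R)) = -9 + (2*R)*(1/(2*R)) = -9 + 1 = -8)
a = 24 (a = -8 - 2*8*(-2) = -8 - 2*(-16) = -8 - 1*(-32) = -8 + 32 = 24)
(a - 937)*P(5, 29) = (24 - 937)*29 = -913*29 = -26477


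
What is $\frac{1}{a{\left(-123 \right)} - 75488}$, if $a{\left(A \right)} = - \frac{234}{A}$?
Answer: $- \frac{41}{3094930} \approx -1.3247 \cdot 10^{-5}$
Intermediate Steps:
$\frac{1}{a{\left(-123 \right)} - 75488} = \frac{1}{- \frac{234}{-123} - 75488} = \frac{1}{\left(-234\right) \left(- \frac{1}{123}\right) - 75488} = \frac{1}{\frac{78}{41} - 75488} = \frac{1}{- \frac{3094930}{41}} = - \frac{41}{3094930}$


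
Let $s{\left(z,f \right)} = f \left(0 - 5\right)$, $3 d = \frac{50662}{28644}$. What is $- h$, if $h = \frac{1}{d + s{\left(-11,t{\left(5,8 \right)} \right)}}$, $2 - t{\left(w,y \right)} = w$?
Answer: $- \frac{42966}{669821} \approx -0.064145$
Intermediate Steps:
$t{\left(w,y \right)} = 2 - w$
$d = \frac{25331}{42966}$ ($d = \frac{50662 \cdot \frac{1}{28644}}{3} = \frac{1}{3} \cdot \frac{25331}{14322} = \frac{25331}{42966} \approx 0.58956$)
$s{\left(z,f \right)} = - 5 f$ ($s{\left(z,f \right)} = f \left(-5\right) = - 5 f$)
$h = \frac{42966}{669821}$ ($h = \frac{1}{\frac{25331}{42966} - 5 \left(2 - 5\right)} = \frac{1}{\frac{25331}{42966} - -15} = \frac{1}{\frac{25331}{42966} + 15} = \frac{1}{\frac{669821}{42966}} = \frac{42966}{669821} \approx 0.064145$)
$- h = \left(-1\right) \frac{42966}{669821} = - \frac{42966}{669821}$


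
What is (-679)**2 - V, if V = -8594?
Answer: 469635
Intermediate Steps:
(-679)**2 - V = (-679)**2 - 1*(-8594) = 461041 + 8594 = 469635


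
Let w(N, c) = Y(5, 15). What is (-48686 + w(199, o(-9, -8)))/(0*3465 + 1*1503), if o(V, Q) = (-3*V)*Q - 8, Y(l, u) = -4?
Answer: -5410/167 ≈ -32.395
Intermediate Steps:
o(V, Q) = -8 - 3*Q*V (o(V, Q) = -3*Q*V - 8 = -8 - 3*Q*V)
w(N, c) = -4
(-48686 + w(199, o(-9, -8)))/(0*3465 + 1*1503) = (-48686 - 4)/(0*3465 + 1*1503) = -48690/(0 + 1503) = -48690/1503 = -48690*1/1503 = -5410/167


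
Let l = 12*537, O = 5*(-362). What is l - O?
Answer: 8254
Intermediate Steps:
O = -1810
l = 6444
l - O = 6444 - 1*(-1810) = 6444 + 1810 = 8254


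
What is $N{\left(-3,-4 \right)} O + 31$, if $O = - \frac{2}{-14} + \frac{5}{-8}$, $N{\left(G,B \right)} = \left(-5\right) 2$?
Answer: $\frac{1003}{28} \approx 35.821$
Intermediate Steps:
$N{\left(G,B \right)} = -10$
$O = - \frac{27}{56}$ ($O = \left(-2\right) \left(- \frac{1}{14}\right) + 5 \left(- \frac{1}{8}\right) = \frac{1}{7} - \frac{5}{8} = - \frac{27}{56} \approx -0.48214$)
$N{\left(-3,-4 \right)} O + 31 = \left(-10\right) \left(- \frac{27}{56}\right) + 31 = \frac{135}{28} + 31 = \frac{1003}{28}$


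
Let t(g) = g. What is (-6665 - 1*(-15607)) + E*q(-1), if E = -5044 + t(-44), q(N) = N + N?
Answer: 19118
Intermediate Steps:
q(N) = 2*N
E = -5088 (E = -5044 - 44 = -5088)
(-6665 - 1*(-15607)) + E*q(-1) = (-6665 - 1*(-15607)) - 10176*(-1) = (-6665 + 15607) - 5088*(-2) = 8942 + 10176 = 19118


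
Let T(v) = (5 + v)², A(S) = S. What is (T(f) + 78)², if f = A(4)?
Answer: 25281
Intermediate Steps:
f = 4
(T(f) + 78)² = ((5 + 4)² + 78)² = (9² + 78)² = (81 + 78)² = 159² = 25281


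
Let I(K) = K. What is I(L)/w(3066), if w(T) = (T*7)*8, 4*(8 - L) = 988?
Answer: -239/171696 ≈ -0.0013920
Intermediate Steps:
L = -239 (L = 8 - ¼*988 = 8 - 247 = -239)
w(T) = 56*T (w(T) = (7*T)*8 = 56*T)
I(L)/w(3066) = -239/(56*3066) = -239/171696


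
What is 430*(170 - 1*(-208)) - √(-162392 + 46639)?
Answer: 162540 - I*√115753 ≈ 1.6254e+5 - 340.23*I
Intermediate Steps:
430*(170 - 1*(-208)) - √(-162392 + 46639) = 430*(170 + 208) - √(-115753) = 430*378 - I*√115753 = 162540 - I*√115753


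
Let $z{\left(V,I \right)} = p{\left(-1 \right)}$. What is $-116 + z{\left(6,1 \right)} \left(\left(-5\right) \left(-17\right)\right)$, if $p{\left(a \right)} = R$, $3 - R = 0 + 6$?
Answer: $-371$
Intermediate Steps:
$R = -3$ ($R = 3 - \left(0 + 6\right) = 3 - 6 = -3$)
$p{\left(a \right)} = -3$
$z{\left(V,I \right)} = -3$
$-116 + z{\left(6,1 \right)} \left(\left(-5\right) \left(-17\right)\right) = -116 - 3 \left(\left(-5\right) \left(-17\right)\right) = -116 - 255 = -371$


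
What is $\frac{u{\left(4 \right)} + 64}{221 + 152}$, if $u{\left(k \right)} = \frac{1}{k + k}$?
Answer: $\frac{513}{2984} \approx 0.17192$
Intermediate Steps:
$u{\left(k \right)} = \frac{1}{2 k}$
$\frac{u{\left(4 \right)} + 64}{221 + 152} = \frac{\frac{1}{2 \cdot 4} + 64}{221 + 152} = \frac{\frac{1}{2} \cdot \frac{1}{4} + 64}{373} = \left(\frac{1}{8} + 64\right) \frac{1}{373} = \frac{513}{8} \cdot \frac{1}{373} = \frac{513}{2984}$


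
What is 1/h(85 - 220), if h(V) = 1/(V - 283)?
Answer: -418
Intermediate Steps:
h(V) = 1/(-283 + V)
1/h(85 - 220) = 1/(1/(-283 + (85 - 220))) = 1/(1/(-283 - 135)) = 1/(1/(-418)) = 1/(-1/418) = -418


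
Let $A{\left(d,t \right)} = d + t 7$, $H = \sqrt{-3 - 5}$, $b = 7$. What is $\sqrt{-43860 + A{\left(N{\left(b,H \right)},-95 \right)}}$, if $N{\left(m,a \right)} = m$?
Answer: $i \sqrt{44518} \approx 210.99 i$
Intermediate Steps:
$H = 2 i \sqrt{2}$ ($H = \sqrt{-8} = 2 i \sqrt{2} \approx 2.8284 i$)
$A{\left(d,t \right)} = d + 7 t$
$\sqrt{-43860 + A{\left(N{\left(b,H \right)},-95 \right)}} = \sqrt{-43860 + \left(7 + 7 \left(-95\right)\right)} = \sqrt{-43860 + \left(7 - 665\right)} = \sqrt{-43860 - 658} = \sqrt{-44518} = i \sqrt{44518}$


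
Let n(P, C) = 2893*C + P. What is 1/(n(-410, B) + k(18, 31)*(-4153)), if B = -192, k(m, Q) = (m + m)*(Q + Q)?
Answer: -1/9825362 ≈ -1.0178e-7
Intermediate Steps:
k(m, Q) = 4*Q*m (k(m, Q) = (2*m)*(2*Q) = 4*Q*m)
n(P, C) = P + 2893*C
1/(n(-410, B) + k(18, 31)*(-4153)) = 1/((-410 + 2893*(-192)) + (4*31*18)*(-4153)) = 1/((-410 - 555456) + 2232*(-4153)) = 1/(-555866 - 9269496) = 1/(-9825362) = -1/9825362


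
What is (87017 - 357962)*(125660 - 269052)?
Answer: 38851345440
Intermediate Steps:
(87017 - 357962)*(125660 - 269052) = -270945*(-143392) = 38851345440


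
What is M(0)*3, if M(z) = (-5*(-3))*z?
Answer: 0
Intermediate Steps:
M(z) = 15*z
M(0)*3 = (15*0)*3 = 0*3 = 0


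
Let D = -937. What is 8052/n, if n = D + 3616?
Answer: 2684/893 ≈ 3.0056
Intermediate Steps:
n = 2679 (n = -937 + 3616 = 2679)
8052/n = 8052/2679 = 8052*(1/2679) = 2684/893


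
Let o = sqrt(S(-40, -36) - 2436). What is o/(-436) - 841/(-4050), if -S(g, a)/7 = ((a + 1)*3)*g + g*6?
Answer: 841/4050 - I*sqrt(7539)/218 ≈ 0.20765 - 0.39829*I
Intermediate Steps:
S(g, a) = -42*g - 7*g*(3 + 3*a) (S(g, a) = -7*(((a + 1)*3)*g + g*6) = -7*(((1 + a)*3)*g + 6*g) = -7*((3 + 3*a)*g + 6*g) = -7*(g*(3 + 3*a) + 6*g) = -7*(6*g + g*(3 + 3*a)) = -42*g - 7*g*(3 + 3*a))
o = 2*I*sqrt(7539) (o = sqrt(-21*(-40)*(3 - 36) - 2436) = sqrt(-21*(-40)*(-33) - 2436) = sqrt(-27720 - 2436) = sqrt(-30156) = 2*I*sqrt(7539) ≈ 173.65*I)
o/(-436) - 841/(-4050) = (2*I*sqrt(7539))/(-436) - 841/(-4050) = (2*I*sqrt(7539))*(-1/436) - 841*(-1/4050) = -I*sqrt(7539)/218 + 841/4050 = 841/4050 - I*sqrt(7539)/218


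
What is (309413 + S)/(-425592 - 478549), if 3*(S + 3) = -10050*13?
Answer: -37980/129163 ≈ -0.29405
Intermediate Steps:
S = -43553 (S = -3 + (-10050*13)/3 = -3 + (⅓)*(-130650) = -3 - 43550 = -43553)
(309413 + S)/(-425592 - 478549) = (309413 - 43553)/(-425592 - 478549) = 265860/(-904141) = 265860*(-1/904141) = -37980/129163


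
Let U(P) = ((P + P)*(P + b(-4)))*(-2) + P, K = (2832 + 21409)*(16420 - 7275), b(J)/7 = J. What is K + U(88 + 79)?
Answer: 221591260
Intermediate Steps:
b(J) = 7*J
K = 221683945 (K = 24241*9145 = 221683945)
U(P) = P - 4*P*(-28 + P) (U(P) = ((P + P)*(P + 7*(-4)))*(-2) + P = ((2*P)*(P - 28))*(-2) + P = ((2*P)*(-28 + P))*(-2) + P = (2*P*(-28 + P))*(-2) + P = -4*P*(-28 + P) + P = P - 4*P*(-28 + P))
K + U(88 + 79) = 221683945 + (88 + 79)*(113 - 4*(88 + 79)) = 221683945 + 167*(113 - 4*167) = 221683945 + 167*(113 - 668) = 221683945 + 167*(-555) = 221683945 - 92685 = 221591260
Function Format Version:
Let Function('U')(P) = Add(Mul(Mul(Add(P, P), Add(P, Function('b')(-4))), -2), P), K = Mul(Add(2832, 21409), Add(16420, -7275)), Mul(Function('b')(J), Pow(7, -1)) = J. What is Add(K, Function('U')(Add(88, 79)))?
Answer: 221591260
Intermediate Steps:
Function('b')(J) = Mul(7, J)
K = 221683945 (K = Mul(24241, 9145) = 221683945)
Function('U')(P) = Add(P, Mul(-4, P, Add(-28, P))) (Function('U')(P) = Add(Mul(Mul(Add(P, P), Add(P, Mul(7, -4))), -2), P) = Add(Mul(Mul(Mul(2, P), Add(P, -28)), -2), P) = Add(Mul(Mul(Mul(2, P), Add(-28, P)), -2), P) = Add(Mul(Mul(2, P, Add(-28, P)), -2), P) = Add(Mul(-4, P, Add(-28, P)), P) = Add(P, Mul(-4, P, Add(-28, P))))
Add(K, Function('U')(Add(88, 79))) = Add(221683945, Mul(Add(88, 79), Add(113, Mul(-4, Add(88, 79))))) = Add(221683945, Mul(167, Add(113, Mul(-4, 167)))) = Add(221683945, Mul(167, Add(113, -668))) = Add(221683945, Mul(167, -555)) = Add(221683945, -92685) = 221591260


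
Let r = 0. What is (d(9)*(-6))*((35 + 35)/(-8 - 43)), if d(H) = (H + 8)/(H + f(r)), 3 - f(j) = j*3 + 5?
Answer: 20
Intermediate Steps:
f(j) = -2 - 3*j (f(j) = 3 - (j*3 + 5) = 3 - (3*j + 5) = 3 - (5 + 3*j) = 3 + (-5 - 3*j) = -2 - 3*j)
d(H) = (8 + H)/(-2 + H) (d(H) = (H + 8)/(H + (-2 - 3*0)) = (8 + H)/(H + (-2 + 0)) = (8 + H)/(H - 2) = (8 + H)/(-2 + H))
(d(9)*(-6))*((35 + 35)/(-8 - 43)) = (((8 + 9)/(-2 + 9))*(-6))*((35 + 35)/(-8 - 43)) = ((17/7)*(-6))*(70/(-51)) = (((⅐)*17)*(-6))*(70*(-1/51)) = ((17/7)*(-6))*(-70/51) = -102/7*(-70/51) = 20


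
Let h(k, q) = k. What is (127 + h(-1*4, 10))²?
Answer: 15129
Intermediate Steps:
(127 + h(-1*4, 10))² = (127 - 1*4)² = (127 - 4)² = 123² = 15129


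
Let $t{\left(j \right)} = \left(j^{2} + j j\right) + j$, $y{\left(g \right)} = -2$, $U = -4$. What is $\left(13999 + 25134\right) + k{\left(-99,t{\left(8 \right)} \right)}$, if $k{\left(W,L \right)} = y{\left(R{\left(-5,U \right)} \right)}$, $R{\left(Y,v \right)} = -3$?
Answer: $39131$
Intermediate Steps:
$t{\left(j \right)} = j + 2 j^{2}$ ($t{\left(j \right)} = \left(j^{2} + j^{2}\right) + j = 2 j^{2} + j = j + 2 j^{2}$)
$k{\left(W,L \right)} = -2$
$\left(13999 + 25134\right) + k{\left(-99,t{\left(8 \right)} \right)} = \left(13999 + 25134\right) - 2 = 39133 - 2 = 39131$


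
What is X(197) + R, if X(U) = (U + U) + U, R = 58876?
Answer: 59467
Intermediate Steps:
X(U) = 3*U (X(U) = 2*U + U = 3*U)
X(197) + R = 3*197 + 58876 = 591 + 58876 = 59467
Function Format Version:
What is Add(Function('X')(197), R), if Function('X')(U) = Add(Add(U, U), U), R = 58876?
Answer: 59467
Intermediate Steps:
Function('X')(U) = Mul(3, U) (Function('X')(U) = Add(Mul(2, U), U) = Mul(3, U))
Add(Function('X')(197), R) = Add(Mul(3, 197), 58876) = Add(591, 58876) = 59467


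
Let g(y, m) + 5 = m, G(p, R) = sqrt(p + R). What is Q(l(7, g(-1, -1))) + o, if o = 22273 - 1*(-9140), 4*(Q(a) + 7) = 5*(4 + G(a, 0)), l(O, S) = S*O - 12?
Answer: 31411 + 15*I*sqrt(6)/4 ≈ 31411.0 + 9.1856*I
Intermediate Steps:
G(p, R) = sqrt(R + p)
g(y, m) = -5 + m
l(O, S) = -12 + O*S (l(O, S) = O*S - 12 = -12 + O*S)
Q(a) = -2 + 5*sqrt(a)/4 (Q(a) = -7 + (5*(4 + sqrt(0 + a)))/4 = -7 + (5*(4 + sqrt(a)))/4 = -7 + (20 + 5*sqrt(a))/4 = -7 + (5 + 5*sqrt(a)/4) = -2 + 5*sqrt(a)/4)
o = 31413 (o = 22273 + 9140 = 31413)
Q(l(7, g(-1, -1))) + o = (-2 + 5*sqrt(-12 + 7*(-5 - 1))/4) + 31413 = (-2 + 5*sqrt(-12 + 7*(-6))/4) + 31413 = (-2 + 5*sqrt(-12 - 42)/4) + 31413 = (-2 + 5*sqrt(-54)/4) + 31413 = (-2 + 5*(3*I*sqrt(6))/4) + 31413 = (-2 + 15*I*sqrt(6)/4) + 31413 = 31411 + 15*I*sqrt(6)/4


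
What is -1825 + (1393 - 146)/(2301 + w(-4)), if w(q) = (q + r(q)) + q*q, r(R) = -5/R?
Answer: -16889037/9257 ≈ -1824.5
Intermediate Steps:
w(q) = q + q² - 5/q (w(q) = (q - 5/q) + q*q = (q - 5/q) + q² = q + q² - 5/q)
-1825 + (1393 - 146)/(2301 + w(-4)) = -1825 + (1393 - 146)/(2301 + (-4 + (-4)² - 5/(-4))) = -1825 + 1247/(2301 + (-4 + 16 - 5*(-¼))) = -1825 + 1247/(2301 + (-4 + 16 + 5/4)) = -1825 + 1247/(2301 + 53/4) = -1825 + 1247/(9257/4) = -1825 + 1247*(4/9257) = -1825 + 4988/9257 = -16889037/9257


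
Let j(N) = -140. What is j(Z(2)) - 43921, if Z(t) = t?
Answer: -44061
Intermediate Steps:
j(Z(2)) - 43921 = -140 - 43921 = -44061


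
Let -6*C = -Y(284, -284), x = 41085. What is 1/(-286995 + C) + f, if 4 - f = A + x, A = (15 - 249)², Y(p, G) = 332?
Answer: -82498310506/860819 ≈ -95837.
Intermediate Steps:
C = 166/3 (C = -(-1)*332/6 = -⅙*(-332) = 166/3 ≈ 55.333)
A = 54756 (A = (-234)² = 54756)
f = -95837 (f = 4 - (54756 + 41085) = 4 - 1*95841 = 4 - 95841 = -95837)
1/(-286995 + C) + f = 1/(-286995 + 166/3) - 95837 = 1/(-860819/3) - 95837 = -3/860819 - 95837 = -82498310506/860819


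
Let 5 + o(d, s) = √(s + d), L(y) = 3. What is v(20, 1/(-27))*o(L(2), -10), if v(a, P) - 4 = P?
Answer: -535/27 + 107*I*√7/27 ≈ -19.815 + 10.485*I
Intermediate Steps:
v(a, P) = 4 + P
o(d, s) = -5 + √(d + s) (o(d, s) = -5 + √(s + d) = -5 + √(d + s))
v(20, 1/(-27))*o(L(2), -10) = (4 + 1/(-27))*(-5 + √(3 - 10)) = (4 - 1/27)*(-5 + √(-7)) = 107*(-5 + I*√7)/27 = -535/27 + 107*I*√7/27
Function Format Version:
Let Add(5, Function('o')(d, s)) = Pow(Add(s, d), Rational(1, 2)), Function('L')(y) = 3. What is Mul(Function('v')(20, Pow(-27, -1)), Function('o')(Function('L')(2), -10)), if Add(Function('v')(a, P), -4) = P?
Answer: Add(Rational(-535, 27), Mul(Rational(107, 27), I, Pow(7, Rational(1, 2)))) ≈ Add(-19.815, Mul(10.485, I))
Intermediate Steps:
Function('v')(a, P) = Add(4, P)
Function('o')(d, s) = Add(-5, Pow(Add(d, s), Rational(1, 2))) (Function('o')(d, s) = Add(-5, Pow(Add(s, d), Rational(1, 2))) = Add(-5, Pow(Add(d, s), Rational(1, 2))))
Mul(Function('v')(20, Pow(-27, -1)), Function('o')(Function('L')(2), -10)) = Mul(Add(4, Pow(-27, -1)), Add(-5, Pow(Add(3, -10), Rational(1, 2)))) = Mul(Add(4, Rational(-1, 27)), Add(-5, Pow(-7, Rational(1, 2)))) = Mul(Rational(107, 27), Add(-5, Mul(I, Pow(7, Rational(1, 2))))) = Add(Rational(-535, 27), Mul(Rational(107, 27), I, Pow(7, Rational(1, 2))))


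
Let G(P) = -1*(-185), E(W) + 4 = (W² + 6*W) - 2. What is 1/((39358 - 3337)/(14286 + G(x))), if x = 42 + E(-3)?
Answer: 14471/36021 ≈ 0.40174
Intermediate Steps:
E(W) = -6 + W² + 6*W (E(W) = -4 + ((W² + 6*W) - 2) = -4 + (-2 + W² + 6*W) = -6 + W² + 6*W)
x = 27 (x = 42 + (-6 + (-3)² + 6*(-3)) = 42 + (-6 + 9 - 18) = 42 - 15 = 27)
G(P) = 185
1/((39358 - 3337)/(14286 + G(x))) = 1/((39358 - 3337)/(14286 + 185)) = 1/(36021/14471) = 14471/36021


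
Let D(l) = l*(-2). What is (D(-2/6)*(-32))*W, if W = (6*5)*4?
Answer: -2560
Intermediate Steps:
W = 120 (W = 30*4 = 120)
D(l) = -2*l
(D(-2/6)*(-32))*W = (-(-4)/6*(-32))*120 = (-2*(-⅓)*(-32))*120 = ((⅔)*(-32))*120 = -64/3*120 = -2560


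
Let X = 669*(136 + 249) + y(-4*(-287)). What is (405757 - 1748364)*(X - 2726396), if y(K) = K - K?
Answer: 3314669782417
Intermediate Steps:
y(K) = 0
X = 257565 (X = 669*(136 + 249) + 0 = 669*385 + 0 = 257565 + 0 = 257565)
(405757 - 1748364)*(X - 2726396) = (405757 - 1748364)*(257565 - 2726396) = -1342607*(-2468831) = 3314669782417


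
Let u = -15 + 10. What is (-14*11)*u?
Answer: 770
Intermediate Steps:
u = -5
(-14*11)*u = -14*11*(-5) = -154*(-5) = 770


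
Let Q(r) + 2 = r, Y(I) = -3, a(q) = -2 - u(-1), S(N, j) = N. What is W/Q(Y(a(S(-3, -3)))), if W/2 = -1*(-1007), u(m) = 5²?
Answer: -2014/5 ≈ -402.80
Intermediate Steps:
u(m) = 25
a(q) = -27 (a(q) = -2 - 1*25 = -2 - 25 = -27)
W = 2014 (W = 2*(-1*(-1007)) = 2*1007 = 2014)
Q(r) = -2 + r
W/Q(Y(a(S(-3, -3)))) = 2014/(-2 - 3) = 2014/(-5) = 2014*(-⅕) = -2014/5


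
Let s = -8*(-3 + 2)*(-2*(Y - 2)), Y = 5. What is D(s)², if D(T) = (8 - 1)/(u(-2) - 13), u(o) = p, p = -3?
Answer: 49/256 ≈ 0.19141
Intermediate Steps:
u(o) = -3
s = -48 (s = -8*(-3 + 2)*(-2*(5 - 2)) = -(-8)*(-2*3) = -(-8)*(-6) = -8*6 = -48)
D(T) = -7/16 (D(T) = (8 - 1)/(-3 - 13) = 7/(-16) = 7*(-1/16) = -7/16)
D(s)² = (-7/16)² = 49/256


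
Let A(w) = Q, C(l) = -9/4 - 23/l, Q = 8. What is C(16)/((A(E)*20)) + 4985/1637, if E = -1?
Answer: 12665017/4190720 ≈ 3.0222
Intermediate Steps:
C(l) = -9/4 - 23/l (C(l) = -9*1/4 - 23/l = -9/4 - 23/l)
A(w) = 8
C(16)/((A(E)*20)) + 4985/1637 = (-9/4 - 23/16)/((8*20)) + 4985/1637 = (-9/4 - 23*1/16)/160 + 4985*(1/1637) = (-9/4 - 23/16)*(1/160) + 4985/1637 = -59/16*1/160 + 4985/1637 = -59/2560 + 4985/1637 = 12665017/4190720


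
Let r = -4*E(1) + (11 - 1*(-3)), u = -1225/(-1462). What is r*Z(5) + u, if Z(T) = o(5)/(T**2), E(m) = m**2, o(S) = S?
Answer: 4149/1462 ≈ 2.8379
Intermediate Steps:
Z(T) = 5/T**2 (Z(T) = 5/(T**2) = 5/T**2)
u = 1225/1462 (u = -1225*(-1/1462) = 1225/1462 ≈ 0.83789)
r = 10 (r = -4*1**2 + (11 - 1*(-3)) = -4*1 + (11 + 3) = -4 + 14 = 10)
r*Z(5) + u = 10*(5/5**2) + 1225/1462 = 10*(5*(1/25)) + 1225/1462 = 10*(1/5) + 1225/1462 = 2 + 1225/1462 = 4149/1462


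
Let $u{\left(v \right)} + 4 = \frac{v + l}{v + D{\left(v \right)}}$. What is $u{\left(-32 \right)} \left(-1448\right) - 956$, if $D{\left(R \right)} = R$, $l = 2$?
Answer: $\frac{16629}{4} \approx 4157.3$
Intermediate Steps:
$u{\left(v \right)} = -4 + \frac{2 + v}{2 v}$ ($u{\left(v \right)} = -4 + \frac{v + 2}{v + v} = -4 + \frac{2 + v}{2 v}$)
$u{\left(-32 \right)} \left(-1448\right) - 956 = \left(- \frac{7}{2} + \frac{1}{-32}\right) \left(-1448\right) - 956 = \left(- \frac{7}{2} - \frac{1}{32}\right) \left(-1448\right) - 956 = \left(- \frac{113}{32}\right) \left(-1448\right) - 956 = \frac{20453}{4} - 956 = \frac{16629}{4}$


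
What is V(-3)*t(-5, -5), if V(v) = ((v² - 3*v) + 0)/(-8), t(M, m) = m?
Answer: 45/4 ≈ 11.250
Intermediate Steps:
V(v) = -v²/8 + 3*v/8 (V(v) = (v² - 3*v)*(-⅛) = -v²/8 + 3*v/8)
V(-3)*t(-5, -5) = ((⅛)*(-3)*(3 - 1*(-3)))*(-5) = ((⅛)*(-3)*(3 + 3))*(-5) = ((⅛)*(-3)*6)*(-5) = -9/4*(-5) = 45/4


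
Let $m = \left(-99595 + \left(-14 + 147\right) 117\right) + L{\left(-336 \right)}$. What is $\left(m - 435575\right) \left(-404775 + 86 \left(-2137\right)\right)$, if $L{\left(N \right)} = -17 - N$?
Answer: $305631764530$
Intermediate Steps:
$m = -83715$ ($m = \left(-99595 + \left(-14 + 147\right) 117\right) - -319 = \left(-99595 + 133 \cdot 117\right) + \left(-17 + 336\right) = \left(-99595 + 15561\right) + 319 = -84034 + 319 = -83715$)
$\left(m - 435575\right) \left(-404775 + 86 \left(-2137\right)\right) = \left(-83715 - 435575\right) \left(-404775 + 86 \left(-2137\right)\right) = - 519290 \left(-404775 - 183782\right) = \left(-519290\right) \left(-588557\right) = 305631764530$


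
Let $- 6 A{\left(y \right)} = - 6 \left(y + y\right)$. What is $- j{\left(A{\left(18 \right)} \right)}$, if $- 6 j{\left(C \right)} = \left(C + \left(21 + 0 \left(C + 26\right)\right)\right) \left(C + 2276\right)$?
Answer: $21964$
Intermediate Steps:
$A{\left(y \right)} = 2 y$ ($A{\left(y \right)} = - \frac{\left(-6\right) \left(y + y\right)}{6} = - \frac{\left(-6\right) 2 y}{6} = - \frac{\left(-12\right) y}{6} = 2 y$)
$j{\left(C \right)} = - \frac{\left(21 + C\right) \left(2276 + C\right)}{6}$ ($j{\left(C \right)} = - \frac{\left(C + \left(21 + 0 \left(C + 26\right)\right)\right) \left(C + 2276\right)}{6} = - \frac{\left(C + \left(21 + 0 \left(26 + C\right)\right)\right) \left(2276 + C\right)}{6} = - \frac{\left(C + \left(21 + 0\right)\right) \left(2276 + C\right)}{6} = - \frac{\left(C + 21\right) \left(2276 + C\right)}{6} = - \frac{\left(21 + C\right) \left(2276 + C\right)}{6}$)
$- j{\left(A{\left(18 \right)} \right)} = - (-7966 - \frac{2297 \cdot 2 \cdot 18}{6} - \frac{\left(2 \cdot 18\right)^{2}}{6}) = - (-7966 - 13782 - \frac{36^{2}}{6}) = - (-7966 - 13782 - 216) = \left(-1\right) \left(-21964\right) = 21964$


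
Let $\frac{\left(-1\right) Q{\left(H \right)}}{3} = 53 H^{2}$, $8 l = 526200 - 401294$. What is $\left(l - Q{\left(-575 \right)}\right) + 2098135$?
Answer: $\frac{218732493}{4} \approx 5.4683 \cdot 10^{7}$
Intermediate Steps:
$l = \frac{62453}{4}$ ($l = \frac{526200 - 401294}{8} = \frac{1}{8} \cdot 124906 = \frac{62453}{4} \approx 15613.0$)
$Q{\left(H \right)} = - 159 H^{2}$ ($Q{\left(H \right)} = - 3 \cdot 53 H^{2} = - 159 H^{2}$)
$\left(l - Q{\left(-575 \right)}\right) + 2098135 = \left(\frac{62453}{4} - - 159 \left(-575\right)^{2}\right) + 2098135 = \left(\frac{62453}{4} - \left(-159\right) 330625\right) + 2098135 = \left(\frac{62453}{4} - -52569375\right) + 2098135 = \left(\frac{62453}{4} + 52569375\right) + 2098135 = \frac{210339953}{4} + 2098135 = \frac{218732493}{4}$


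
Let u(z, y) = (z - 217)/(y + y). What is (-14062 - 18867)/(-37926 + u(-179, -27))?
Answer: 98787/113756 ≈ 0.86841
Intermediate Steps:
u(z, y) = (-217 + z)/(2*y) (u(z, y) = (-217 + z)/((2*y)) = (-217 + z)*(1/(2*y)) = (-217 + z)/(2*y))
(-14062 - 18867)/(-37926 + u(-179, -27)) = (-14062 - 18867)/(-37926 + (½)*(-217 - 179)/(-27)) = -32929/(-37926 + (½)*(-1/27)*(-396)) = -32929/(-37926 + 22/3) = -32929/(-113756/3) = -32929*(-3/113756) = 98787/113756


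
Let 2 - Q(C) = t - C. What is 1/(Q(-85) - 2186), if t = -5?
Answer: -1/2264 ≈ -0.00044170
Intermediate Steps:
Q(C) = 7 + C (Q(C) = 2 - (-5 - C) = 2 + (5 + C) = 7 + C)
1/(Q(-85) - 2186) = 1/((7 - 85) - 2186) = 1/(-78 - 2186) = 1/(-2264) = -1/2264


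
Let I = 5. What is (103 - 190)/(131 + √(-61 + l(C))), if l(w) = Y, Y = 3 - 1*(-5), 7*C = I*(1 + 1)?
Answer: -3799/5738 + 29*I*√53/5738 ≈ -0.66208 + 0.036794*I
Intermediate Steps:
C = 10/7 (C = (5*(1 + 1))/7 = (5*2)/7 = (⅐)*10 = 10/7 ≈ 1.4286)
Y = 8 (Y = 3 + 5 = 8)
l(w) = 8
(103 - 190)/(131 + √(-61 + l(C))) = (103 - 190)/(131 + √(-61 + 8)) = -87/(131 + √(-53)) = -87/(131 + I*√53)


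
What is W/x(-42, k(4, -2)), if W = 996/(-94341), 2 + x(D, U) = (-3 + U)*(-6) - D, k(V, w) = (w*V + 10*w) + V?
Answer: -166/3176147 ≈ -5.2265e-5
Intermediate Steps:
k(V, w) = V + 10*w + V*w (k(V, w) = (V*w + 10*w) + V = (10*w + V*w) + V = V + 10*w + V*w)
x(D, U) = 16 - D - 6*U (x(D, U) = -2 + ((-3 + U)*(-6) - D) = -2 + ((18 - 6*U) - D) = -2 + (18 - D - 6*U) = 16 - D - 6*U)
W = -332/31447 (W = 996*(-1/94341) = -332/31447 ≈ -0.010557)
W/x(-42, k(4, -2)) = -332/(31447*(16 - 1*(-42) - 6*(4 + 10*(-2) + 4*(-2)))) = -332/(31447*(16 + 42 - 6*(4 - 20 - 8))) = -332/(31447*(16 + 42 - 6*(-24))) = -332/(31447*(16 + 42 + 144)) = -332/31447/202 = -332/31447*1/202 = -166/3176147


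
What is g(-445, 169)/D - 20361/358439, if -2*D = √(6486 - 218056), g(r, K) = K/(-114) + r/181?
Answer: -20361/358439 - 81319*I*√211570/2182767690 ≈ -0.056805 - 0.017136*I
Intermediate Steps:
g(r, K) = -K/114 + r/181 (g(r, K) = K*(-1/114) + r*(1/181) = -K/114 + r/181)
D = -I*√211570/2 (D = -√(6486 - 218056)/2 = -I*√211570/2 ≈ -229.98*I)
g(-445, 169)/D - 20361/358439 = (-1/114*169 + (1/181)*(-445))/((-I*√211570/2)) - 20361/358439 = (-169/114 - 445/181)*(I*√211570/105785) - 20361*1/358439 = -81319*I*√211570/2182767690 - 20361/358439 = -20361/358439 - 81319*I*√211570/2182767690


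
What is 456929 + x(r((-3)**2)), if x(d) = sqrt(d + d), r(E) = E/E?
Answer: 456929 + sqrt(2) ≈ 4.5693e+5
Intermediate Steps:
r(E) = 1
x(d) = sqrt(2)*sqrt(d) (x(d) = sqrt(2*d) = sqrt(2)*sqrt(d))
456929 + x(r((-3)**2)) = 456929 + sqrt(2)*sqrt(1) = 456929 + sqrt(2)*1 = 456929 + sqrt(2)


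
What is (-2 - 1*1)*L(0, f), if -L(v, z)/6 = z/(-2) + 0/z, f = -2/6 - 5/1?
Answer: 48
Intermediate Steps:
f = -16/3 (f = -2*⅙ - 5*1 = -⅓ - 5 = -16/3 ≈ -5.3333)
L(v, z) = 3*z (L(v, z) = -6*(z/(-2) + 0/z) = -6*(z*(-½) + 0) = -6*(-z/2 + 0) = -(-3)*z = 3*z)
(-2 - 1*1)*L(0, f) = (-2 - 1*1)*(3*(-16/3)) = (-2 - 1)*(-16) = -3*(-16) = 48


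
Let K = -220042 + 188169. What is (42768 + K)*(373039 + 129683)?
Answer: 5477156190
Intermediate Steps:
K = -31873
(42768 + K)*(373039 + 129683) = (42768 - 31873)*(373039 + 129683) = 10895*502722 = 5477156190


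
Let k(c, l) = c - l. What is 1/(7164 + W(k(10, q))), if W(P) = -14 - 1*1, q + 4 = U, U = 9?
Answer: 1/7149 ≈ 0.00013988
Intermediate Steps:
q = 5 (q = -4 + 9 = 5)
W(P) = -15 (W(P) = -14 - 1 = -15)
1/(7164 + W(k(10, q))) = 1/(7164 - 15) = 1/7149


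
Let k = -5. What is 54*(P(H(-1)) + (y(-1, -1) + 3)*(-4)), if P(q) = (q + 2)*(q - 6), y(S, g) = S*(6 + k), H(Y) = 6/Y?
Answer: 2160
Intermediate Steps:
y(S, g) = S (y(S, g) = S*(6 - 5) = S*1 = S)
P(q) = (-6 + q)*(2 + q) (P(q) = (2 + q)*(-6 + q) = (-6 + q)*(2 + q))
54*(P(H(-1)) + (y(-1, -1) + 3)*(-4)) = 54*((-12 + (6/(-1))**2 - 24/(-1)) + (-1 + 3)*(-4)) = 54*((-12 + (6*(-1))**2 - 24*(-1)) + 2*(-4)) = 54*((-12 + (-6)**2 - 4*(-6)) - 8) = 54*((-12 + 36 + 24) - 8) = 54*(48 - 8) = 54*40 = 2160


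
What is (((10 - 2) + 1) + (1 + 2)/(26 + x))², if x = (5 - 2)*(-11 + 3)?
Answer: 441/4 ≈ 110.25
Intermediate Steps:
x = -24 (x = 3*(-8) = -24)
(((10 - 2) + 1) + (1 + 2)/(26 + x))² = (((10 - 2) + 1) + (1 + 2)/(26 - 24))² = ((8 + 1) + 3/2)² = (9 + 3*(½))² = (9 + 3/2)² = (21/2)² = 441/4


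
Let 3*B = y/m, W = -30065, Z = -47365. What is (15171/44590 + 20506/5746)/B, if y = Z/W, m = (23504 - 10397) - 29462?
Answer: -324704114302227/2667161042 ≈ -1.2174e+5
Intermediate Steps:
m = -16355 (m = 13107 - 29462 = -16355)
y = 9473/6013 (y = -47365/(-30065) = -47365*(-1/30065) = 9473/6013 ≈ 1.5754)
B = -9473/295027845 (B = ((9473/6013)/(-16355))/3 = ((9473/6013)*(-1/16355))/3 = (⅓)*(-9473/98342615) = -9473/295027845 ≈ -3.2109e-5)
(15171/44590 + 20506/5746)/B = (15171/44590 + 20506/5746)/(-9473/295027845) = (15171*(1/44590) + 20506*(1/5746))*(-295027845/9473) = (1167/3430 + 10253/2873)*(-295027845/9473) = (38520581/9854390)*(-295027845/9473) = -324704114302227/2667161042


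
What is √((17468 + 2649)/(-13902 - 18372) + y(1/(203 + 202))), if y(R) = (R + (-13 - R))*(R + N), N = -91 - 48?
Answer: √47037713096110/161370 ≈ 42.501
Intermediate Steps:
N = -139
y(R) = 1807 - 13*R (y(R) = (R + (-13 - R))*(R - 139) = -13*(-139 + R) = 1807 - 13*R)
√((17468 + 2649)/(-13902 - 18372) + y(1/(203 + 202))) = √((17468 + 2649)/(-13902 - 18372) + (1807 - 13/(203 + 202))) = √(20117/(-32274) + (1807 - 13/405)) = √(20117*(-1/32274) + (1807 - 13*1/405)) = √(-20117/32274 + (1807 - 13/405)) = √(-20117/32274 + 731822/405) = √(2623408427/1452330) = √47037713096110/161370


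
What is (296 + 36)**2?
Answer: 110224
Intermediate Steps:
(296 + 36)**2 = 332**2 = 110224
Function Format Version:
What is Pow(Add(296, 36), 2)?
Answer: 110224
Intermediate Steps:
Pow(Add(296, 36), 2) = Pow(332, 2) = 110224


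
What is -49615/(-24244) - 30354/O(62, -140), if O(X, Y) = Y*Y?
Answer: 29568953/59397800 ≈ 0.49781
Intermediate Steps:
O(X, Y) = Y²
-49615/(-24244) - 30354/O(62, -140) = -49615/(-24244) - 30354/((-140)²) = -49615*(-1/24244) - 30354/19600 = 49615/24244 - 30354*1/19600 = 49615/24244 - 15177/9800 = 29568953/59397800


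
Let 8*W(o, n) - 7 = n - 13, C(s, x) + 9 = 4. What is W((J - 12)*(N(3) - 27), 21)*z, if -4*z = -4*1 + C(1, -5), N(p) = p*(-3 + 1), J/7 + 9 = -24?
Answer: 135/32 ≈ 4.2188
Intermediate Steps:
J = -231 (J = -63 + 7*(-24) = -63 - 168 = -231)
C(s, x) = -5 (C(s, x) = -9 + 4 = -5)
N(p) = -2*p (N(p) = p*(-2) = -2*p)
W(o, n) = -¾ + n/8 (W(o, n) = 7/8 + (n - 13)/8 = 7/8 + (-13 + n)/8 = 7/8 + (-13/8 + n/8) = -¾ + n/8)
z = 9/4 (z = -(-4*1 - 5)/4 = -(-4 - 5)/4 = -¼*(-9) = 9/4 ≈ 2.2500)
W((J - 12)*(N(3) - 27), 21)*z = (-¾ + (⅛)*21)*(9/4) = (-¾ + 21/8)*(9/4) = (15/8)*(9/4) = 135/32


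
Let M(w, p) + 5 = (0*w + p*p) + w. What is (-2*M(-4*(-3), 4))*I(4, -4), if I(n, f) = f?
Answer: 184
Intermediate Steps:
M(w, p) = -5 + w + p² (M(w, p) = -5 + ((0*w + p*p) + w) = -5 + ((0 + p²) + w) = -5 + (p² + w) = -5 + (w + p²) = -5 + w + p²)
(-2*M(-4*(-3), 4))*I(4, -4) = -2*(-5 - 4*(-3) + 4²)*(-4) = -2*(-5 + 12 + 16)*(-4) = -2*23*(-4) = -46*(-4) = 184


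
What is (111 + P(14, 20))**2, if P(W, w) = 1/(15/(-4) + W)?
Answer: 20748025/1681 ≈ 12343.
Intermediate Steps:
P(W, w) = 1/(-15/4 + W) (P(W, w) = 1/(15*(-1/4) + W) = 1/(-15/4 + W))
(111 + P(14, 20))**2 = (111 + 4/(-15 + 4*14))**2 = (111 + 4/(-15 + 56))**2 = (111 + 4/41)**2 = (4555/41)**2 = 20748025/1681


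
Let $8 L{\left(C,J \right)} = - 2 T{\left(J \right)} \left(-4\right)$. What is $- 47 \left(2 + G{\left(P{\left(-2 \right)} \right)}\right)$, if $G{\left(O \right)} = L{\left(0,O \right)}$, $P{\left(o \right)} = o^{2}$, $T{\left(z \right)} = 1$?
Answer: $-141$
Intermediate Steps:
$L{\left(C,J \right)} = 1$ ($L{\left(C,J \right)} = \frac{\left(-2\right) 1 \left(-4\right)}{8} = \frac{\left(-2\right) \left(-4\right)}{8} = \frac{1}{8} \cdot 8 = 1$)
$G{\left(O \right)} = 1$
$- 47 \left(2 + G{\left(P{\left(-2 \right)} \right)}\right) = - 47 \left(2 + 1\right) = \left(-47\right) 3 = -141$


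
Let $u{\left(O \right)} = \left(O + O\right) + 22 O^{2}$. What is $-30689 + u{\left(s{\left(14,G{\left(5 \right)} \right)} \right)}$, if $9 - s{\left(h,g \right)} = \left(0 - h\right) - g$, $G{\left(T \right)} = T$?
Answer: $-13385$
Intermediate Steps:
$s{\left(h,g \right)} = 9 + g + h$ ($s{\left(h,g \right)} = 9 - \left(\left(0 - h\right) - g\right) = 9 - \left(- h - g\right) = 9 - \left(- g - h\right) = 9 + \left(g + h\right) = 9 + g + h$)
$u{\left(O \right)} = 2 O + 22 O^{2}$
$-30689 + u{\left(s{\left(14,G{\left(5 \right)} \right)} \right)} = -30689 + 2 \left(9 + 5 + 14\right) \left(1 + 11 \left(9 + 5 + 14\right)\right) = -30689 + 2 \cdot 28 \left(1 + 11 \cdot 28\right) = -30689 + 2 \cdot 28 \left(1 + 308\right) = -30689 + 2 \cdot 28 \cdot 309 = -30689 + 17304 = -13385$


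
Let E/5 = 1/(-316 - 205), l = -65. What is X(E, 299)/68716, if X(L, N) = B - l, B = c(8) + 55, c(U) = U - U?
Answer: 30/17179 ≈ 0.0017463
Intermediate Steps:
c(U) = 0
B = 55 (B = 0 + 55 = 55)
E = -5/521 (E = 5/(-316 - 205) = 5/(-521) = 5*(-1/521) = -5/521 ≈ -0.0095969)
X(L, N) = 120 (X(L, N) = 55 - 1*(-65) = 55 + 65 = 120)
X(E, 299)/68716 = 120/68716 = 120*(1/68716) = 30/17179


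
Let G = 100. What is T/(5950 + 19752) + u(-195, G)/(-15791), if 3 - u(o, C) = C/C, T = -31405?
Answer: -495967759/405860282 ≈ -1.2220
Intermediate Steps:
u(o, C) = 2 (u(o, C) = 3 - C/C = 3 - 1*1 = 3 - 1 = 2)
T/(5950 + 19752) + u(-195, G)/(-15791) = -31405/(5950 + 19752) + 2/(-15791) = -31405/25702 + 2*(-1/15791) = -31405*1/25702 - 2/15791 = -31405/25702 - 2/15791 = -495967759/405860282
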